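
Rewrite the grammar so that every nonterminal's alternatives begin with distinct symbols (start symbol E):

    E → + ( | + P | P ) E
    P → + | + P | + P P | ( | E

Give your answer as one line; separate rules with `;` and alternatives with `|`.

E has alternatives sharing prefix '+': factor to E → + E' with E' → ( | P.
P has alternatives sharing prefix '+': factor to P → + P' with P' → ε | P | P P.
P' has alternatives sharing prefix 'P': factor to P' → P P'' with P'' → ε | P.

E → P ) E | + E'; P → ( | E | + P'; E' → ( | P; P' → ε | P P''; P'' → ε | P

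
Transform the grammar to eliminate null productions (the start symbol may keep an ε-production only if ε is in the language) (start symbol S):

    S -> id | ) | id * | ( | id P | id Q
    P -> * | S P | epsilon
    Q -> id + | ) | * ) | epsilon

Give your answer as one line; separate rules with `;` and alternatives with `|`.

S -> id | ) | id * | ( | id P | id Q; P -> * | S P | S; Q -> id + | ) | * )

Nullable set = {P, Q}.
ε ∉ L(G), so no ε-production is kept.
Add the nullable-subset variants: P → S P gives S P | S.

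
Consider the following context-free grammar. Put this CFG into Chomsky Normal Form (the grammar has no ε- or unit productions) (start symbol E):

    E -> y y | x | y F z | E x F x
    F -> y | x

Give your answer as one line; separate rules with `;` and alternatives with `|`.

E -> X1 X1 | x | X1 Y1 | E Y2; F -> y | x; X1 -> y; X2 -> z; X3 -> x; Y1 -> F X2; Y2 -> X3 Y3; Y3 -> F X3

Introduce a nonterminal for each terminal appearing in a rule of length ≥ 2: X1 → y, X2 → z, X3 → x.
Binarize each right-hand side of length ≥ 3 by chaining fresh nonterminals (Y1, Y2, …): affected rules were E → X1 F X2; E → E X3 F X3.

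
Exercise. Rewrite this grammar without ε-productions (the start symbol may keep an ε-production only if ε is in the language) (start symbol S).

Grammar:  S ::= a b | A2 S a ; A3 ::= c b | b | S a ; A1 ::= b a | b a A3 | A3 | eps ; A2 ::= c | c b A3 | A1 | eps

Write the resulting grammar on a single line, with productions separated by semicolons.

Nullable set = {A1, A2}.
ε ∉ L(G), so no ε-production is kept.
For each production, add variants omitting each subset of nullable occurrences: S → A2 S a gives A2 S a | S a.

S ::= a b | A2 S a | S a; A3 ::= c b | b | S a; A1 ::= b a | b a A3 | A3; A2 ::= c | c b A3 | A1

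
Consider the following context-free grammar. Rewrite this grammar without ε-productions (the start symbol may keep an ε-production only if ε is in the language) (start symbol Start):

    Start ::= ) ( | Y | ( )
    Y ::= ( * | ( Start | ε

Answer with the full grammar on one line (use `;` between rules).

The nullable symbols are {Start, Y}.
ε ∈ L(G) since Start is nullable, so keep Start → ε.
For each production, add variants omitting each subset of nullable occurrences: Y → ( Start gives ( Start | (.

Start ::= ) ( | Y | ( ) | ε; Y ::= ( * | ( Start | (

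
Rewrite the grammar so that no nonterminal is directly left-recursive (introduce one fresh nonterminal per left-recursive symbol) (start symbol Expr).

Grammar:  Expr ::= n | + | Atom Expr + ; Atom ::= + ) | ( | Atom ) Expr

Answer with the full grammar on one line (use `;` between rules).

Expr ::= n | + | Atom Expr +; Atom ::= + ) Atom1 | ( Atom1; Atom1 ::= ) Expr Atom1 | ε

Atom is directly left-recursive.
For Atom: α = {) Expr}, β = {+ ), (}. Rewrite as Atom → β Atom1 and Atom1 → α Atom1 | ε.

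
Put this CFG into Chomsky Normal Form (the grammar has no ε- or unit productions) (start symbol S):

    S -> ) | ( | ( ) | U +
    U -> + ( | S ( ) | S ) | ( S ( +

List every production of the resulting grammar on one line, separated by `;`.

S -> ) | ( | X1 X2 | U X3; U -> X3 X1 | S Y1 | S X2 | X1 Y2; X1 -> (; X2 -> ); X3 -> +; Y1 -> X1 X2; Y2 -> S Y3; Y3 -> X1 X3

Introduce a nonterminal for each terminal appearing in a rule of length ≥ 2: X1 → (, X2 → ), X3 → +.
Binarize each right-hand side of length ≥ 3 by chaining fresh nonterminals (Y1, Y2, …): affected rules were U → S X1 X2; U → X1 S X1 X3.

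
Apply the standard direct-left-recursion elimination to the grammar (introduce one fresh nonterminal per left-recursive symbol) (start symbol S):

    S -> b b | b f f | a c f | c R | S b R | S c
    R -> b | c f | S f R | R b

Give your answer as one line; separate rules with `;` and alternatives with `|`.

Directly left-recursive nonterminals: S, R.
For S: α = {b R, c}, β = {b b, b f f, a c f, c R}. Rewrite as S → β S' and S' → α S' | ε.
For R: α = {b}, β = {b, c f, S f R}. Rewrite as R → β R' and R' → α R' | ε.

S -> b b S' | b f f S' | a c f S' | c R S'; R -> b R' | c f R' | S f R R'; S' -> b R S' | c S' | ε; R' -> b R' | ε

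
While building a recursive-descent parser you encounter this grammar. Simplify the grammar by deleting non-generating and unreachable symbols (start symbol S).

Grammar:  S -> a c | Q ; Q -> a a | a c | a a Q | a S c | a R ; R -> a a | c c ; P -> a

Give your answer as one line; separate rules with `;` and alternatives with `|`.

Generating nonterminals: {P, Q, R, S}.
Reachable from S after that: {Q, R, S}.
Removed useless symbols: {P} and every production mentioning them.

S -> a c | Q; Q -> a a | a c | a a Q | a S c | a R; R -> a a | c c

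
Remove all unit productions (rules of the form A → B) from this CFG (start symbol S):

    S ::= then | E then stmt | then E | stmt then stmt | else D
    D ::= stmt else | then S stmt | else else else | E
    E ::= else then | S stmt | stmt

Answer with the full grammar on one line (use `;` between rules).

Unit pairs: D ⇒* {E}.
For each unit pair (A, B), copy every non-unit production of B to A, then drop all unit productions.

S ::= then | E then stmt | then E | stmt then stmt | else D; D ::= else then | S stmt | stmt | stmt else | then S stmt | else else else; E ::= else then | S stmt | stmt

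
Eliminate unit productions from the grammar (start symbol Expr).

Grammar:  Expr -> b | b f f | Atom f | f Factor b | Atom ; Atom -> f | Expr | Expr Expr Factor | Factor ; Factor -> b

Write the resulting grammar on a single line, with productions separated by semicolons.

Unit pairs: Atom ⇒* {Expr, Factor}; Expr ⇒* {Atom, Factor}.
For every A with A ⇒* B via unit rules, add B's non-unit alternatives to A; then delete every rule of the form X → Y.

Expr -> f | Expr Expr Factor | b | b f f | Atom f | f Factor b; Atom -> f | Expr Expr Factor | b | b f f | Atom f | f Factor b; Factor -> b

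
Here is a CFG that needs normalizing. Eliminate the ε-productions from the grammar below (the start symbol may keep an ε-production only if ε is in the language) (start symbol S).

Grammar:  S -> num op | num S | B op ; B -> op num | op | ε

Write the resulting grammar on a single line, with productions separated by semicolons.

S -> num op | num S | B op | op; B -> op num | op

The nullable symbols are {B}.
ε ∉ L(G), so no ε-production is kept.
Add the nullable-subset variants: S → B op gives B op | op.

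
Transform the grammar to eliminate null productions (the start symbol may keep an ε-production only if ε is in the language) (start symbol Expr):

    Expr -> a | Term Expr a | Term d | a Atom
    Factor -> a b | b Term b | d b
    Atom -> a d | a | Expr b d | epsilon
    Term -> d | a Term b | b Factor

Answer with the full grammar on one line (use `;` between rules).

Nullable nonterminals: {Atom}.
ε ∉ L(G), so no ε-production is kept.

Expr -> a | Term Expr a | Term d | a Atom; Factor -> a b | b Term b | d b; Atom -> a d | a | Expr b d; Term -> d | a Term b | b Factor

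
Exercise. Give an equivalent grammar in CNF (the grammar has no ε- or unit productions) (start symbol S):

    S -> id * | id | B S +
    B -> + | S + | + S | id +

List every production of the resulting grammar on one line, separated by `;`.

S -> X1 X2 | id | B Y1; B -> + | S X3 | X3 S | X1 X3; X1 -> id; X2 -> *; X3 -> +; Y1 -> S X3

Introduce a nonterminal for each terminal appearing in a rule of length ≥ 2: X1 → id, X2 → *, X3 → +.
Binarize each right-hand side of length ≥ 3 by chaining fresh nonterminals (Y1, Y2, …): affected rules were S → B S X3.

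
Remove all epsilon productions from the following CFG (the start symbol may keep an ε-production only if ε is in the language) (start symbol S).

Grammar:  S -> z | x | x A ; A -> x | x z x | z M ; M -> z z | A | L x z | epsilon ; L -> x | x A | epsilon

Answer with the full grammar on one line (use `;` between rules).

S -> z | x | x A; A -> x | x z x | z M | z; M -> z z | A | L x z | x z; L -> x | x A

Nullable set = {L, M}.
ε ∉ L(G), so no ε-production is kept.
For each production, add variants omitting each subset of nullable occurrences: A → z M gives z M | z. M → L x z gives L x z | x z.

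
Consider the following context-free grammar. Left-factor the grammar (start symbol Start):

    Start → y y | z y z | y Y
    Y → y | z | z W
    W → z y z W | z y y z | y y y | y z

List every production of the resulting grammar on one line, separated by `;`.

Start → z y z | y Start1; Y → y | z Y1; W → z y W1 | y W2; Start1 → y | Y; Y1 → epsilon | W; W1 → z W | y z; W2 → y y | z

Start has alternatives sharing prefix 'y': factor to Start → y Start1 with Start1 → y | Y.
Y has alternatives sharing prefix 'z': factor to Y → z Y1 with Y1 → ε | W.
W has alternatives sharing prefix 'z y': factor to W → z y W1 with W1 → z W | y z.
W has alternatives sharing prefix 'y': factor to W → y W2 with W2 → y y | z.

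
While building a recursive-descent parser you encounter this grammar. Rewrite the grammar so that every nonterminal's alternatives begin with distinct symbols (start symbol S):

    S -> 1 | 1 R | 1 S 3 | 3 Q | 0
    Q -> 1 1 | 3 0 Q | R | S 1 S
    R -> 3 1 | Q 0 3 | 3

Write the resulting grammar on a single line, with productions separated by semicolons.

S has alternatives sharing prefix '1': factor to S → 1 S' with S' → ε | R | S 3.
R has alternatives sharing prefix '3': factor to R → 3 R' with R' → 1 | ε.

S -> 3 Q | 0 | 1 S'; Q -> 1 1 | 3 0 Q | R | S 1 S; R -> Q 0 3 | 3 R'; S' -> ε | R | S 3; R' -> 1 | ε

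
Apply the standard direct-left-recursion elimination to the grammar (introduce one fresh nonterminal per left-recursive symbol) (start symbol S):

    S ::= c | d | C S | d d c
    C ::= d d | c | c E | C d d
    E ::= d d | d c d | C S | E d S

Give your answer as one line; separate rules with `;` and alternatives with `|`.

S ::= c | d | C S | d d c; C ::= d d C' | c C' | c E C'; E ::= d d E' | d c d E' | C S E'; C' ::= d d C' | ε; E' ::= d S E' | ε

Left recursion appears on C, E.
For C: α = {d d}, β = {d d, c, c E}. Rewrite as C → β C' and C' → α C' | ε.
For E: α = {d S}, β = {d d, d c d, C S}. Rewrite as E → β E' and E' → α E' | ε.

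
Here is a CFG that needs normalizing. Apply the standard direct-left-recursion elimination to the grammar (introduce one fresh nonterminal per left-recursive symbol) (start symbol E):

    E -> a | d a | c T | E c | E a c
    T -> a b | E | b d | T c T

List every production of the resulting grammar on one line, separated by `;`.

E -> a E' | d a E' | c T E'; T -> a b T' | E T' | b d T'; E' -> c E' | a c E' | ε; T' -> c T T' | ε

E, T are directly left-recursive.
For E: α = {c, a c}, β = {a, d a, c T}. Rewrite as E → β E' and E' → α E' | ε.
For T: α = {c T}, β = {a b, E, b d}. Rewrite as T → β T' and T' → α T' | ε.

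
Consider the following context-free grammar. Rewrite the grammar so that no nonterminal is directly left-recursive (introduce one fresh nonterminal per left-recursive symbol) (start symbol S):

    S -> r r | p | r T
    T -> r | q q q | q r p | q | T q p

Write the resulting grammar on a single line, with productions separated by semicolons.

Directly left-recursive nonterminal: T.
For T: α = {q p}, β = {r, q q q, q r p, q}. Rewrite as T → β T' and T' → α T' | ε.

S -> r r | p | r T; T -> r T' | q q q T' | q r p T' | q T'; T' -> q p T' | ε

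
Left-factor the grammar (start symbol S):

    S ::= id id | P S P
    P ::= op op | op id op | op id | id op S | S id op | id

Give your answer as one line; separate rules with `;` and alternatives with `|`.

P has alternatives sharing prefix 'op': factor to P → op P' with P' → op | id op | id.
P has alternatives sharing prefix 'id': factor to P → id P'' with P'' → op S | ε.
P' has alternatives sharing prefix 'id': factor to P' → id P''' with P''' → op | ε.

S ::= id id | P S P; P ::= S id op | op P' | id P''; P' ::= op | id P'''; P'' ::= op S | epsilon; P''' ::= op | epsilon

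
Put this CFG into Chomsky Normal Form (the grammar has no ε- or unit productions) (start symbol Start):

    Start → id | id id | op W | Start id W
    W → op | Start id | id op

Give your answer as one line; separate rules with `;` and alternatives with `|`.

Start → id | X1 X1 | X2 W | Start Y1; W → op | Start X1 | X1 X2; X1 → id; X2 → op; Y1 → X1 W

Introduce a nonterminal for each terminal appearing in a rule of length ≥ 2: X1 → id, X2 → op.
Binarize each right-hand side of length ≥ 3 by chaining fresh nonterminals (Y1, Y2, …): affected rules were Start → Start X1 W.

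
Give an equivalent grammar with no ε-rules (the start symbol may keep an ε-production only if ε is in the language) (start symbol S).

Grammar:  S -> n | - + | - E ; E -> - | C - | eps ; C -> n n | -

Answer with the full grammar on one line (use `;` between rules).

Nullable set = {E}.
ε ∉ L(G), so no ε-production is kept.
Expand every rule over subsets of its nullable positions: S → - E gives - E | -.

S -> n | - + | - E | -; E -> - | C -; C -> n n | -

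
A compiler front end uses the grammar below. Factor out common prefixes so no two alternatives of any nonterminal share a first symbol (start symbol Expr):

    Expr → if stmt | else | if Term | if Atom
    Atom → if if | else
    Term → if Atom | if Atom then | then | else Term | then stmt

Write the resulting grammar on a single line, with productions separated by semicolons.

Expr → else | if Expr1; Atom → if if | else; Term → else Term | if Atom Term1 | then Term2; Expr1 → stmt | Term | Atom; Term1 → ε | then; Term2 → ε | stmt

Expr has alternatives sharing prefix 'if': factor to Expr → if Expr1 with Expr1 → stmt | Term | Atom.
Term has alternatives sharing prefix 'if Atom': factor to Term → if Atom Term1 with Term1 → ε | then.
Term has alternatives sharing prefix 'then': factor to Term → then Term2 with Term2 → ε | stmt.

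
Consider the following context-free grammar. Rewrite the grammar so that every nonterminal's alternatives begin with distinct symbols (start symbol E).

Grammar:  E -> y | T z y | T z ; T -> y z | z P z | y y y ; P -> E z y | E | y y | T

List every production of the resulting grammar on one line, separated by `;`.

E -> y | T z E'; T -> z P z | y T'; P -> y y | T | E P'; E' -> y | ε; T' -> z | y y; P' -> z y | ε

E has alternatives sharing prefix 'T z': factor to E → T z E' with E' → y | ε.
T has alternatives sharing prefix 'y': factor to T → y T' with T' → z | y y.
P has alternatives sharing prefix 'E': factor to P → E P' with P' → z y | ε.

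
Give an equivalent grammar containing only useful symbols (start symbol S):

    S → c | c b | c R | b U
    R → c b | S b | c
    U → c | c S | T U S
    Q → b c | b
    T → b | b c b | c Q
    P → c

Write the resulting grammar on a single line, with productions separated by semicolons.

Generating nonterminals: {P, Q, R, S, T, U}.
Reachable from S after that: {Q, R, S, T, U}.
Removed useless symbols: {P} and every production mentioning them.

S → c | c b | c R | b U; R → c b | S b | c; U → c | c S | T U S; Q → b c | b; T → b | b c b | c Q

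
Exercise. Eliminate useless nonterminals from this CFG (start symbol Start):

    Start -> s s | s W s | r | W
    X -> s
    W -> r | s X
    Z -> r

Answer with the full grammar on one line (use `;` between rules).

Generating nonterminals: {Start, W, X, Z}.
Reachable from Start after that: {Start, W, X}.
Removed useless symbols: {Z} and every production mentioning them.

Start -> s s | s W s | r | W; X -> s; W -> r | s X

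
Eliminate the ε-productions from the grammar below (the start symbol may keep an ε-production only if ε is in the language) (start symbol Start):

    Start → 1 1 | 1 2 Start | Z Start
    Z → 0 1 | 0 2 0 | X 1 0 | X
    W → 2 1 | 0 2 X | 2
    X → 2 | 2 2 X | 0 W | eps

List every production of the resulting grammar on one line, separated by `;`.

Start → 1 1 | 1 2 Start | Z Start; Z → 0 1 | 0 2 0 | X 1 0 | 1 0 | X; W → 2 1 | 0 2 X | 0 2 | 2; X → 2 | 2 2 X | 2 2 | 0 W

Nullable set = {X, Z}.
ε ∉ L(G), so no ε-production is kept.
Add the nullable-subset variants: Z → X 1 0 gives X 1 0 | 1 0. W → 0 2 X gives 0 2 X | 0 2. X → 2 2 X gives 2 2 X | 2 2.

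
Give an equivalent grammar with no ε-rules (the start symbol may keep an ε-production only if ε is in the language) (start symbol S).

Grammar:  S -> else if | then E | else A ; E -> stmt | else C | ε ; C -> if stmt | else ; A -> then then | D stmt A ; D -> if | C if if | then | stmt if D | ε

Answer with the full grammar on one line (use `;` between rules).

Nullable set = {D, E}.
ε ∉ L(G), so no ε-production is kept.
Expand every rule over subsets of its nullable positions: S → then E gives then E | then. A → D stmt A gives D stmt A | stmt A. D → stmt if D gives stmt if D | stmt if.

S -> else if | then E | then | else A; E -> stmt | else C; C -> if stmt | else; A -> then then | D stmt A | stmt A; D -> if | C if if | then | stmt if D | stmt if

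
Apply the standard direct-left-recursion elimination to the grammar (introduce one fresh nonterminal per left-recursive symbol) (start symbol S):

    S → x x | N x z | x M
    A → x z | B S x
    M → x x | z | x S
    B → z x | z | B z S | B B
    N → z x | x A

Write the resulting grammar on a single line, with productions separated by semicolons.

Directly left-recursive nonterminal: B.
For B: α = {z S, B}, β = {z x, z}. Rewrite as B → β B' and B' → α B' | ε.

S → x x | N x z | x M; A → x z | B S x; M → x x | z | x S; B → z x B' | z B'; N → z x | x A; B' → z S B' | B B' | ε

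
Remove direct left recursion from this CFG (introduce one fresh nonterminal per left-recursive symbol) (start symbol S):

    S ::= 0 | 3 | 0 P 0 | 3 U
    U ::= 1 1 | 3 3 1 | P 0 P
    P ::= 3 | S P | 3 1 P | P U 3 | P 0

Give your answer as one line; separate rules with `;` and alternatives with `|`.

S ::= 0 | 3 | 0 P 0 | 3 U; U ::= 1 1 | 3 3 1 | P 0 P; P ::= 3 P' | S P P' | 3 1 P P'; P' ::= U 3 P' | 0 P' | ε

Left recursion appears on P.
For P: α = {U 3, 0}, β = {3, S P, 3 1 P}. Rewrite as P → β P' and P' → α P' | ε.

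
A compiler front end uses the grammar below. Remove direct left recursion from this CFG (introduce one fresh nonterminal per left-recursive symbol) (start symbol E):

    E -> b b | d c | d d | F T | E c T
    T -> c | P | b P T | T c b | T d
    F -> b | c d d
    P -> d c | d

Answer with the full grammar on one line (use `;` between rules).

E -> b b E' | d c E' | d d E' | F T E'; T -> c T' | P T' | b P T T'; F -> b | c d d; P -> d c | d; E' -> c T E' | ε; T' -> c b T' | d T' | ε

Directly left-recursive nonterminals: E, T.
For E: α = {c T}, β = {b b, d c, d d, F T}. Rewrite as E → β E' and E' → α E' | ε.
For T: α = {c b, d}, β = {c, P, b P T}. Rewrite as T → β T' and T' → α T' | ε.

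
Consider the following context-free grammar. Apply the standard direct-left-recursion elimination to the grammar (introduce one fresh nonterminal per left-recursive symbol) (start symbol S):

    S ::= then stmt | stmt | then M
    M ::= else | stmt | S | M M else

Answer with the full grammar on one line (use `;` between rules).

S ::= then stmt | stmt | then M; M ::= else M' | stmt M' | S M'; M' ::= M else M' | eps

Directly left-recursive nonterminal: M.
For M: α = {M else}, β = {else, stmt, S}. Rewrite as M → β M' and M' → α M' | ε.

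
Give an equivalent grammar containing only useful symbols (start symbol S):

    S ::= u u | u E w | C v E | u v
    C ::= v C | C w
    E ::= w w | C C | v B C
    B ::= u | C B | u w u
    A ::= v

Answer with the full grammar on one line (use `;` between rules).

Generating nonterminals: {A, B, E, S}.
Reachable from S after that: {E, S}.
Removed useless symbols: {A, B, C} and every production mentioning them.

S ::= u u | u E w | u v; E ::= w w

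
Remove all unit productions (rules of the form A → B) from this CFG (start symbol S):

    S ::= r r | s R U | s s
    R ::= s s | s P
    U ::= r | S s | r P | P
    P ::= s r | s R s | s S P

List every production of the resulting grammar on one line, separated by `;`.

S ::= r r | s R U | s s; R ::= s s | s P; U ::= r | S s | r P | s r | s R s | s S P; P ::= s r | s R s | s S P

Unit pairs: U ⇒* {P}.
Replace each nonterminal's rules with the union of the non-unit rules of every nonterminal it unit-derives.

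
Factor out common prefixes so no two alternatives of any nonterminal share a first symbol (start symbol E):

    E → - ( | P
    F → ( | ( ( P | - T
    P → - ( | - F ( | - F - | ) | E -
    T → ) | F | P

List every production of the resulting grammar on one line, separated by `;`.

E → - ( | P; F → - T | ( F'; P → ) | E - | - P'; T → ) | F | P; F' → eps | ( P; P' → ( | F P''; P'' → ( | -

F has alternatives sharing prefix '(': factor to F → ( F' with F' → ε | ( P.
P has alternatives sharing prefix '-': factor to P → - P' with P' → ( | F ( | F -.
P' has alternatives sharing prefix 'F': factor to P' → F P'' with P'' → ( | -.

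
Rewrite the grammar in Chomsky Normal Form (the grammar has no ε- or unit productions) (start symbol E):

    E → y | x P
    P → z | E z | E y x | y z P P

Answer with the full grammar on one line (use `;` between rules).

Introduce a nonterminal for each terminal appearing in a rule of length ≥ 2: X1 → x, X2 → z, X3 → y.
Binarize each right-hand side of length ≥ 3 by chaining fresh nonterminals (Y1, Y2, …): affected rules were P → E X3 X1; P → X3 X2 P P.

E → y | X1 P; P → z | E X2 | E Y1 | X3 Y2; X1 → x; X2 → z; X3 → y; Y1 → X3 X1; Y2 → X2 Y3; Y3 → P P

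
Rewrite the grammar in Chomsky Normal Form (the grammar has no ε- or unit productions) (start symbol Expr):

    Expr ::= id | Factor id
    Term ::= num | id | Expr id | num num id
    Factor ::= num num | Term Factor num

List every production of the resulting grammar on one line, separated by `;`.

Expr ::= id | Factor X1; Term ::= num | id | Expr X1 | X2 Y1; Factor ::= X2 X2 | Term Y2; X1 ::= id; X2 ::= num; Y1 ::= X2 X1; Y2 ::= Factor X2

Introduce a nonterminal for each terminal appearing in a rule of length ≥ 2: X1 → id, X2 → num.
Binarize each right-hand side of length ≥ 3 by chaining fresh nonterminals (Y1, Y2, …): affected rules were Term → X2 X2 X1; Factor → Term Factor X2.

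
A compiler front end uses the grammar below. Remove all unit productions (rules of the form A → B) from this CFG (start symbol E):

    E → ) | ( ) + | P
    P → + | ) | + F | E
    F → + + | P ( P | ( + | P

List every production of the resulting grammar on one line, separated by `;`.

E → ) | ( ) + | + | + F; P → ) | ( ) + | + | + F; F → ) | ( ) + | + + | P ( P | ( + | + | + F

Unit pairs: E ⇒* {P}; F ⇒* {E, P}; P ⇒* {E}.
For each unit pair (A, B), copy every non-unit production of B to A, then drop all unit productions.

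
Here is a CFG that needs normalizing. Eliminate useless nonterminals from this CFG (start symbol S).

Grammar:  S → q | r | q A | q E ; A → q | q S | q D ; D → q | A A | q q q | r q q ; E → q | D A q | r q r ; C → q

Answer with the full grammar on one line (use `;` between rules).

Generating nonterminals: {A, C, D, E, S}.
Reachable from S after that: {A, D, E, S}.
Removed useless symbols: {C} and every production mentioning them.

S → q | r | q A | q E; A → q | q S | q D; D → q | A A | q q q | r q q; E → q | D A q | r q r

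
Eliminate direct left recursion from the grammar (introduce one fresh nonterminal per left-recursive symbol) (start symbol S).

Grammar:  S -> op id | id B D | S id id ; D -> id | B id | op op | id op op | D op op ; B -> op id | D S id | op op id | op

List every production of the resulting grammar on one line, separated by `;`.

S -> op id S' | id B D S'; D -> id D' | B id D' | op op D' | id op op D'; B -> op id | D S id | op op id | op; S' -> id id S' | ε; D' -> op op D' | ε

Left recursion appears on S, D.
For S: α = {id id}, β = {op id, id B D}. Rewrite as S → β S' and S' → α S' | ε.
For D: α = {op op}, β = {id, B id, op op, id op op}. Rewrite as D → β D' and D' → α D' | ε.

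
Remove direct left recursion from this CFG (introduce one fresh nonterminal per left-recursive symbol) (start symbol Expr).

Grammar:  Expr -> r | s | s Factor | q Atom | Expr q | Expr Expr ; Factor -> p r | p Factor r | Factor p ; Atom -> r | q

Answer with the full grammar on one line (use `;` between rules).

Expr -> r Expr1 | s Expr1 | s Factor Expr1 | q Atom Expr1; Factor -> p r Factor1 | p Factor r Factor1; Atom -> r | q; Expr1 -> q Expr1 | Expr Expr1 | eps; Factor1 -> p Factor1 | eps

Expr, Factor are directly left-recursive.
For Expr: α = {q, Expr}, β = {r, s, s Factor, q Atom}. Rewrite as Expr → β Expr1 and Expr1 → α Expr1 | ε.
For Factor: α = {p}, β = {p r, p Factor r}. Rewrite as Factor → β Factor1 and Factor1 → α Factor1 | ε.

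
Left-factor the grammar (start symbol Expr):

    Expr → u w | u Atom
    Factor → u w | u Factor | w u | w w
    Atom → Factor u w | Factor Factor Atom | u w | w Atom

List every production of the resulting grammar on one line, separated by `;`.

Expr has alternatives sharing prefix 'u': factor to Expr → u Expr1 with Expr1 → w | Atom.
Factor has alternatives sharing prefix 'u': factor to Factor → u Factor1 with Factor1 → w | Factor.
Factor has alternatives sharing prefix 'w': factor to Factor → w Factor2 with Factor2 → u | w.
Atom has alternatives sharing prefix 'Factor': factor to Atom → Factor Atom1 with Atom1 → u w | Factor Atom.

Expr → u Expr1; Factor → u Factor1 | w Factor2; Atom → u w | w Atom | Factor Atom1; Expr1 → w | Atom; Factor1 → w | Factor; Factor2 → u | w; Atom1 → u w | Factor Atom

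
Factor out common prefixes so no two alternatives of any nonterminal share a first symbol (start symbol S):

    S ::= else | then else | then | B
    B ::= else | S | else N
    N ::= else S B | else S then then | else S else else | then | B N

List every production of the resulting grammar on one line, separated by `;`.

S ::= else | B | then S'; B ::= S | else B'; N ::= then | B N | else S N'; S' ::= else | ε; B' ::= ε | N; N' ::= B | then then | else else

S has alternatives sharing prefix 'then': factor to S → then S' with S' → else | ε.
B has alternatives sharing prefix 'else': factor to B → else B' with B' → ε | N.
N has alternatives sharing prefix 'else S': factor to N → else S N' with N' → B | then then | else else.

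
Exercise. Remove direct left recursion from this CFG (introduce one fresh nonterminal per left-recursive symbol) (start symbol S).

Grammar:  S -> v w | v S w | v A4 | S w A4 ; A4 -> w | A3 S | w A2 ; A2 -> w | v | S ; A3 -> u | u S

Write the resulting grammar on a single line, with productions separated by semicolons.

S is directly left-recursive.
For S: α = {w A4}, β = {v w, v S w, v A4}. Rewrite as S → β S' and S' → α S' | ε.

S -> v w S' | v S w S' | v A4 S'; A4 -> w | A3 S | w A2; A2 -> w | v | S; A3 -> u | u S; S' -> w A4 S' | ε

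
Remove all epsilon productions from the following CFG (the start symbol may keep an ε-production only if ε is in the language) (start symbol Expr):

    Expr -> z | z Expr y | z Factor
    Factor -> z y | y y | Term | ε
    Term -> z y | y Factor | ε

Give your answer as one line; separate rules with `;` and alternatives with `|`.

Nullable set = {Factor, Term}.
ε ∉ L(G), so no ε-production is kept.
For each production, add variants omitting each subset of nullable occurrences: Term → y Factor gives y Factor | y.

Expr -> z | z Expr y | z Factor; Factor -> z y | y y | Term; Term -> z y | y Factor | y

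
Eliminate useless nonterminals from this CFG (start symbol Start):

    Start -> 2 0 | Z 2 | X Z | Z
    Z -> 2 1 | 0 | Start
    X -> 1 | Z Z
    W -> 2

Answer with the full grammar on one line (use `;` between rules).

Start -> 2 0 | Z 2 | X Z | Z; Z -> 2 1 | 0 | Start; X -> 1 | Z Z

Generating nonterminals: {Start, W, X, Z}.
Reachable from Start after that: {Start, X, Z}.
Removed useless symbols: {W} and every production mentioning them.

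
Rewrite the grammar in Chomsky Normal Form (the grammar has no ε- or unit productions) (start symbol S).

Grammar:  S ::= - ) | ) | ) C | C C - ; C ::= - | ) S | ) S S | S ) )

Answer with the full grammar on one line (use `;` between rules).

S ::= X1 X2 | ) | X2 C | C Y1; C ::= - | X2 S | X2 Y2 | S Y3; X1 ::= -; X2 ::= ); Y1 ::= C X1; Y2 ::= S S; Y3 ::= X2 X2

Introduce a nonterminal for each terminal appearing in a rule of length ≥ 2: X1 → -, X2 → ).
Binarize each right-hand side of length ≥ 3 by chaining fresh nonterminals (Y1, Y2, …): affected rules were S → C C X1; C → X2 S S; C → S X2 X2.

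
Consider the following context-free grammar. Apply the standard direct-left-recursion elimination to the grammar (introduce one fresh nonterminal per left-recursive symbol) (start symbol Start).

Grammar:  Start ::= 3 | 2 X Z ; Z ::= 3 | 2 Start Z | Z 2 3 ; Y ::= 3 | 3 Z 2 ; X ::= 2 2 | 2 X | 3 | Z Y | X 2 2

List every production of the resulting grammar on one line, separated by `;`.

Left recursion appears on Z, X.
For Z: α = {2 3}, β = {3, 2 Start Z}. Rewrite as Z → β Z1 and Z1 → α Z1 | ε.
For X: α = {2 2}, β = {2 2, 2 X, 3, Z Y}. Rewrite as X → β X1 and X1 → α X1 | ε.

Start ::= 3 | 2 X Z; Z ::= 3 Z1 | 2 Start Z Z1; Y ::= 3 | 3 Z 2; X ::= 2 2 X1 | 2 X X1 | 3 X1 | Z Y X1; Z1 ::= 2 3 Z1 | ε; X1 ::= 2 2 X1 | ε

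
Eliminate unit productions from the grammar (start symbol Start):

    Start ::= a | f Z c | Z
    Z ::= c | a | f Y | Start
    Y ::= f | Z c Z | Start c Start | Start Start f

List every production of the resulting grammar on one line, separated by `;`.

Unit pairs: Start ⇒* {Z}; Z ⇒* {Start}.
For each unit pair (A, B), copy every non-unit production of B to A, then drop all unit productions.

Start ::= c | a | f Y | f Z c; Z ::= c | a | f Y | f Z c; Y ::= f | Z c Z | Start c Start | Start Start f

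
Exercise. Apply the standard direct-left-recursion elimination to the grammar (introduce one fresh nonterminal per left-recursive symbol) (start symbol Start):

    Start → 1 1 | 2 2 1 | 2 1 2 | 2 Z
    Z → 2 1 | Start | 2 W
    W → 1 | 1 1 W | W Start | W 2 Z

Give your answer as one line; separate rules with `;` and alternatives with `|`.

Start → 1 1 | 2 2 1 | 2 1 2 | 2 Z; Z → 2 1 | Start | 2 W; W → 1 W1 | 1 1 W W1; W1 → Start W1 | 2 Z W1 | eps

Left recursion appears on W.
For W: α = {Start, 2 Z}, β = {1, 1 1 W}. Rewrite as W → β W1 and W1 → α W1 | ε.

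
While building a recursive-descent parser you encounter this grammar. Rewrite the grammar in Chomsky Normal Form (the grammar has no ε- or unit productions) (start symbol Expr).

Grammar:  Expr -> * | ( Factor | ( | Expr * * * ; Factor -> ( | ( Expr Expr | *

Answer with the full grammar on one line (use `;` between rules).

Expr -> * | X1 Factor | ( | Expr Y1; Factor -> ( | X1 Y3 | *; X1 -> (; X2 -> *; Y1 -> X2 Y2; Y2 -> X2 X2; Y3 -> Expr Expr

Introduce a nonterminal for each terminal appearing in a rule of length ≥ 2: X1 → (, X2 → *.
Binarize each right-hand side of length ≥ 3 by chaining fresh nonterminals (Y1, Y2, …): affected rules were Expr → Expr X2 X2 X2; Factor → X1 Expr Expr.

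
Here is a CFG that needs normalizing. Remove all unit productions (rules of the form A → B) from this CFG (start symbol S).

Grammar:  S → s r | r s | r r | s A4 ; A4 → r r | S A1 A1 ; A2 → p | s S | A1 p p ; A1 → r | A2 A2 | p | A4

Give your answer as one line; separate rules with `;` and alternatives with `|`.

S → s r | r s | r r | s A4; A4 → r r | S A1 A1; A2 → p | s S | A1 p p; A1 → r r | S A1 A1 | r | A2 A2 | p

Unit pairs: A1 ⇒* {A4}.
For every A with A ⇒* B via unit rules, add B's non-unit alternatives to A; then delete every rule of the form X → Y.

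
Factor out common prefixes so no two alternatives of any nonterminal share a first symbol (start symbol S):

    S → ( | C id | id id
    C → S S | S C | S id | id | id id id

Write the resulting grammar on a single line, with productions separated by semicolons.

S → ( | C id | id id; C → S C' | id C''; C' → S | C | id; C'' → ε | id id

C has alternatives sharing prefix 'S': factor to C → S C' with C' → S | C | id.
C has alternatives sharing prefix 'id': factor to C → id C'' with C'' → ε | id id.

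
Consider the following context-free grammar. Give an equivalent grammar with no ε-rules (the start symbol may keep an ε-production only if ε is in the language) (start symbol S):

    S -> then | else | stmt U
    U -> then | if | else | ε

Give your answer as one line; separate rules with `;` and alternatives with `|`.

Nullable nonterminals: {U}.
ε ∉ L(G), so no ε-production is kept.
Add the nullable-subset variants: S → stmt U gives stmt U | stmt.

S -> then | else | stmt U | stmt; U -> then | if | else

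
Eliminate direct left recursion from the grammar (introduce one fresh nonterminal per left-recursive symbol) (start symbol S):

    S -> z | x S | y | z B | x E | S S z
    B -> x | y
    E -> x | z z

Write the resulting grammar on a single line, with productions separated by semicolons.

Left recursion appears on S.
For S: α = {S z}, β = {z, x S, y, z B, x E}. Rewrite as S → β S' and S' → α S' | ε.

S -> z S' | x S S' | y S' | z B S' | x E S'; B -> x | y; E -> x | z z; S' -> S z S' | ε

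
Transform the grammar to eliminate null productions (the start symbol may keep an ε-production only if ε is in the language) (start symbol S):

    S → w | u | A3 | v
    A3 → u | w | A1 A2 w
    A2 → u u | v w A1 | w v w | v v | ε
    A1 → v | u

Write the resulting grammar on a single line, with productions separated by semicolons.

The nullable symbols are {A2}.
ε ∉ L(G), so no ε-production is kept.
For each production, add variants omitting each subset of nullable occurrences: A3 → A1 A2 w gives A1 A2 w | A1 w.

S → w | u | A3 | v; A3 → u | w | A1 A2 w | A1 w; A2 → u u | v w A1 | w v w | v v; A1 → v | u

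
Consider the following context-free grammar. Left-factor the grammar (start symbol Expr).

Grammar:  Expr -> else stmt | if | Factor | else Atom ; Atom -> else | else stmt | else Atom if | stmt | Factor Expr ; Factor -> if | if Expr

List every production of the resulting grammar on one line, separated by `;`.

Expr has alternatives sharing prefix 'else': factor to Expr → else Expr1 with Expr1 → stmt | Atom.
Atom has alternatives sharing prefix 'else': factor to Atom → else Atom1 with Atom1 → ε | stmt | Atom if.
Factor has alternatives sharing prefix 'if': factor to Factor → if Factor1 with Factor1 → ε | Expr.

Expr -> if | Factor | else Expr1; Atom -> stmt | Factor Expr | else Atom1; Factor -> if Factor1; Expr1 -> stmt | Atom; Atom1 -> ε | stmt | Atom if; Factor1 -> ε | Expr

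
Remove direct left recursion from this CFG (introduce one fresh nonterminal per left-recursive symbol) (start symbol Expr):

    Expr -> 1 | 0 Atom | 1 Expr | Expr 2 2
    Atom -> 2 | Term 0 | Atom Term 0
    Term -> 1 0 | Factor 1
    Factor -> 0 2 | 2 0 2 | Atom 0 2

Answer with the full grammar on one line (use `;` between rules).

Left recursion appears on Expr, Atom.
For Expr: α = {2 2}, β = {1, 0 Atom, 1 Expr}. Rewrite as Expr → β Expr1 and Expr1 → α Expr1 | ε.
For Atom: α = {Term 0}, β = {2, Term 0}. Rewrite as Atom → β Atom1 and Atom1 → α Atom1 | ε.

Expr -> 1 Expr1 | 0 Atom Expr1 | 1 Expr Expr1; Atom -> 2 Atom1 | Term 0 Atom1; Term -> 1 0 | Factor 1; Factor -> 0 2 | 2 0 2 | Atom 0 2; Expr1 -> 2 2 Expr1 | epsilon; Atom1 -> Term 0 Atom1 | epsilon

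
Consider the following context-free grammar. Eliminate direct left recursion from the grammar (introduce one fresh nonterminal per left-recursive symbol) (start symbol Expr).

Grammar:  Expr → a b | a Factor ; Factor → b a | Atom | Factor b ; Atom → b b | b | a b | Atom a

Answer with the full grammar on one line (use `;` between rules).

Expr → a b | a Factor; Factor → b a Factor1 | Atom Factor1; Atom → b b Atom1 | b Atom1 | a b Atom1; Factor1 → b Factor1 | ε; Atom1 → a Atom1 | ε

Factor, Atom are directly left-recursive.
For Factor: α = {b}, β = {b a, Atom}. Rewrite as Factor → β Factor1 and Factor1 → α Factor1 | ε.
For Atom: α = {a}, β = {b b, b, a b}. Rewrite as Atom → β Atom1 and Atom1 → α Atom1 | ε.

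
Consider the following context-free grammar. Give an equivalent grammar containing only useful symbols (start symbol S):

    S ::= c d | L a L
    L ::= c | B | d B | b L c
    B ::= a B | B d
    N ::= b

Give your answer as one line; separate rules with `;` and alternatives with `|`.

Generating nonterminals: {L, N, S}.
Reachable from S after that: {L, S}.
Removed useless symbols: {B, N} and every production mentioning them.

S ::= c d | L a L; L ::= c | b L c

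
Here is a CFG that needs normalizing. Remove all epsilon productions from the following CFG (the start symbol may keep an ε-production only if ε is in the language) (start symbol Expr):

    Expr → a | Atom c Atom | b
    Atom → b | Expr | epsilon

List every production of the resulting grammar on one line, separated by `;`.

Nullable nonterminals: {Atom}.
ε ∉ L(G), so no ε-production is kept.
Add the nullable-subset variants: Expr → Atom c Atom gives Atom c Atom | Atom c | c Atom | c.

Expr → a | Atom c Atom | Atom c | c Atom | c | b; Atom → b | Expr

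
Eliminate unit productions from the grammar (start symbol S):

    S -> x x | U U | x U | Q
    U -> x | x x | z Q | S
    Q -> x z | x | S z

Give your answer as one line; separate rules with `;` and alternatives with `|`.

Unit pairs: S ⇒* {Q}; U ⇒* {Q, S}.
For each unit pair (A, B), copy every non-unit production of B to A, then drop all unit productions.

S -> x x | U U | x U | x z | x | S z; U -> x | x x | z Q | U U | x U | x z | S z; Q -> x z | x | S z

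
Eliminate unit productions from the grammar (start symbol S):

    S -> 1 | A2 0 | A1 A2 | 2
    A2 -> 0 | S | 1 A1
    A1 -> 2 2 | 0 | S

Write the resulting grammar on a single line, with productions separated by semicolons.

S -> 1 | A2 0 | A1 A2 | 2; A2 -> 0 | 1 A1 | 1 | A2 0 | A1 A2 | 2; A1 -> 2 2 | 0 | 1 | A2 0 | A1 A2 | 2

Unit pairs: A1 ⇒* {S}; A2 ⇒* {S}.
For each unit pair (A, B), copy every non-unit production of B to A, then drop all unit productions.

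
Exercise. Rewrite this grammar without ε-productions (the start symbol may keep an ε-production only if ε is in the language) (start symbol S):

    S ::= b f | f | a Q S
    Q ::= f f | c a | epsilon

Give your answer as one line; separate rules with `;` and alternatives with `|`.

S ::= b f | f | a Q S | a S; Q ::= f f | c a

The nullable symbols are {Q}.
ε ∉ L(G), so no ε-production is kept.
For each production, add variants omitting each subset of nullable occurrences: S → a Q S gives a Q S | a S.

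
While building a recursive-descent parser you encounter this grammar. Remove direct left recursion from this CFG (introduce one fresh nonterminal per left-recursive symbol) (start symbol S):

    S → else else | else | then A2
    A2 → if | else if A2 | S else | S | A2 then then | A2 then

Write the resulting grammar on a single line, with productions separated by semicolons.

S → else else | else | then A2; A2 → if A2' | else if A2 A2' | S else A2' | S A2'; A2' → then then A2' | then A2' | ε

Directly left-recursive nonterminal: A2.
For A2: α = {then then, then}, β = {if, else if A2, S else, S}. Rewrite as A2 → β A2' and A2' → α A2' | ε.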